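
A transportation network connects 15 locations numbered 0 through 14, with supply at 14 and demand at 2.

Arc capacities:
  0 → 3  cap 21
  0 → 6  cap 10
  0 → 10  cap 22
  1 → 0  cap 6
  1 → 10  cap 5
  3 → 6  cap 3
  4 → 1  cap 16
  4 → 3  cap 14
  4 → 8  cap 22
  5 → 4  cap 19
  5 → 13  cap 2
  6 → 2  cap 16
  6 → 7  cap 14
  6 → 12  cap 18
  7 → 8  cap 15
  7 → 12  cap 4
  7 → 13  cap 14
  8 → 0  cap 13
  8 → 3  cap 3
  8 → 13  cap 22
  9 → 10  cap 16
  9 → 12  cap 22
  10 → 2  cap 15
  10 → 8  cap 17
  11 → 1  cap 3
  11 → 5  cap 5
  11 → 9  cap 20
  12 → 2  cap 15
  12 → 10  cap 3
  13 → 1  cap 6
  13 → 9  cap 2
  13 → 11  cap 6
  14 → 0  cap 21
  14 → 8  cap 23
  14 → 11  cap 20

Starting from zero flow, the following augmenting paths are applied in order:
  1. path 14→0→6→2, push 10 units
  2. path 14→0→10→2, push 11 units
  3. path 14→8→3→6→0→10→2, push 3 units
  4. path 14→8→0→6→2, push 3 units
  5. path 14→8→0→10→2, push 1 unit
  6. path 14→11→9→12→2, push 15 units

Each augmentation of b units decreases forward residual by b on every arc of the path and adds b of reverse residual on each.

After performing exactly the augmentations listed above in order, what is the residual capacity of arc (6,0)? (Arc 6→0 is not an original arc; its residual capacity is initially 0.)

after path 1 (14→0→6→2, push 10): res(6,0)=10
after path 2 (14→0→10→2, push 11): res(6,0)=10
after path 3 (14→8→3→6→0→10→2, push 3): res(6,0)=7
after path 4 (14→8→0→6→2, push 3): res(6,0)=10
after path 5 (14→8→0→10→2, push 1): res(6,0)=10
after path 6 (14→11→9→12→2, push 15): res(6,0)=10

Residual capacity of (6,0): 10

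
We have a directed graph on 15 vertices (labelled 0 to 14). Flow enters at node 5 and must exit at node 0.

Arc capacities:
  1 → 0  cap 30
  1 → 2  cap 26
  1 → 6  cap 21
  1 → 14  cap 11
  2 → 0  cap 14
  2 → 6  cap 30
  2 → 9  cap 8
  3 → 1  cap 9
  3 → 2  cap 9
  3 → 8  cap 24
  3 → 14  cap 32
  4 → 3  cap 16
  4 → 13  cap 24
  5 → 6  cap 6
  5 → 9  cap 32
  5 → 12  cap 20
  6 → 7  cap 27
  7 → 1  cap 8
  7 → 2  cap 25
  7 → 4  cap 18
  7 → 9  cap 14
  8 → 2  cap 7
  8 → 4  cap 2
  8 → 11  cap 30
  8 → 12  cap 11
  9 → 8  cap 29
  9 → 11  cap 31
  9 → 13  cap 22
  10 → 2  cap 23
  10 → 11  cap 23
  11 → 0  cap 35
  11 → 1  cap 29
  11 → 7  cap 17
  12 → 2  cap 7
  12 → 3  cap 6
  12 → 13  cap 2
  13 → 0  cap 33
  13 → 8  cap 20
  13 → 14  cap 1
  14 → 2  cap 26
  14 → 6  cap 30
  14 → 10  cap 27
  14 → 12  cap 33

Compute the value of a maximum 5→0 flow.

Maximum flow value: 53

augment #1: 5→9→11→0 bottleneck 31, total now 31
augment #2: 5→9→13→0 bottleneck 1, total now 32
augment #3: 5→12→2→0 bottleneck 7, total now 39
augment #4: 5→12→13→0 bottleneck 2, total now 41
augment #5: 5→6→7→1→0 bottleneck 6, total now 47
augment #6: 5→12→3→1→0 bottleneck 6, total now 53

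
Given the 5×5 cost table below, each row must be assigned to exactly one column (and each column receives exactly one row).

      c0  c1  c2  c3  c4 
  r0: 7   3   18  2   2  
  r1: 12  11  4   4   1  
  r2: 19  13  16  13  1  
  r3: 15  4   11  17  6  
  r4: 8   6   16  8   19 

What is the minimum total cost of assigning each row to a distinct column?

Minimum assignment cost: 19

optimal assignment: row0→col3 (cost 2), row1→col2 (cost 4), row2→col4 (cost 1), row3→col1 (cost 4), row4→col0 (cost 8)
total = 2 + 4 + 1 + 4 + 8 = 19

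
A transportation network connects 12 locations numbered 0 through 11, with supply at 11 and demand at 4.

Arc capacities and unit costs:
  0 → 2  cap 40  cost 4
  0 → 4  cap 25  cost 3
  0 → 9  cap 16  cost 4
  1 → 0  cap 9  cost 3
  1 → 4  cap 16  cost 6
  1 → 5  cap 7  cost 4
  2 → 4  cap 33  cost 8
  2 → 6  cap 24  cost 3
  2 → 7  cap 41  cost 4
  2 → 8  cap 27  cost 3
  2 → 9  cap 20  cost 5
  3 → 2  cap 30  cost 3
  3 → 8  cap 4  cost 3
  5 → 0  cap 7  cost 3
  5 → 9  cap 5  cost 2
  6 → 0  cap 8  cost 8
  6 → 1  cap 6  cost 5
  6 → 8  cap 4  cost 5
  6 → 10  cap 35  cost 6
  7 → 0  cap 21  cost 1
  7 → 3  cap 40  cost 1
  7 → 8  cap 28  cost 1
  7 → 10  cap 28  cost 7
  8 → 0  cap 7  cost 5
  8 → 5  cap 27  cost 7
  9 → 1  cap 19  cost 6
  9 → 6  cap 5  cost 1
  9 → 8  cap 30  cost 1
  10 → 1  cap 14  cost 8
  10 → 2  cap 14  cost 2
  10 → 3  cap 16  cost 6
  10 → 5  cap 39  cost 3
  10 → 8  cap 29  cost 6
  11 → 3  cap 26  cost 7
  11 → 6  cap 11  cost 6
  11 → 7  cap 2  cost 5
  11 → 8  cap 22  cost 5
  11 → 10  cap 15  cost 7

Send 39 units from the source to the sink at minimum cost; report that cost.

shortest-cost path #1: 11→7→0→4 push 2 @ unit cost 9 (adds 18)
shortest-cost path #2: 11→8→0→4 push 7 @ unit cost 13 (adds 91)
shortest-cost path #3: 11→10→5→0→4 push 7 @ unit cost 16 (adds 112)
shortest-cost path #4: 11→6→0→4 push 8 @ unit cost 17 (adds 136)
shortest-cost path #5: 11→6→1→4 push 3 @ unit cost 17 (adds 51)
shortest-cost path #6: 11→10→2→4 push 8 @ unit cost 17 (adds 136)
shortest-cost path #7: 11→3→2→4 push 4 @ unit cost 18 (adds 72)
total cost = 616

Minimum cost for 39 units: 616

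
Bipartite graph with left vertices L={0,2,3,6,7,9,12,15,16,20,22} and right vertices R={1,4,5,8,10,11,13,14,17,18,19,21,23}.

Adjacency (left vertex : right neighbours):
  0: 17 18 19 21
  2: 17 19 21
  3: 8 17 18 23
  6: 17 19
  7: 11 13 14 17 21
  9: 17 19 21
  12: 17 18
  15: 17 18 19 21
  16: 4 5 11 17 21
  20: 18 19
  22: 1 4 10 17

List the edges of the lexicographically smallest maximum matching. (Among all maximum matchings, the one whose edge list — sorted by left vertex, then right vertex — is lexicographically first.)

|M| = 8 (so the lex-smallest maximum matching has 8 edges)
process left vertices in ascending order; for each, take the smallest-labelled available neighbour that still permits 8 edges overall, or leave it unmatched if none does
lex-smallest matching: {0-17, 2-19, 3-8, 7-11, 9-21, 12-18, 16-4, 22-1}

Lex-smallest maximum matching: {(0,17), (2,19), (3,8), (7,11), (9,21), (12,18), (16,4), (22,1)}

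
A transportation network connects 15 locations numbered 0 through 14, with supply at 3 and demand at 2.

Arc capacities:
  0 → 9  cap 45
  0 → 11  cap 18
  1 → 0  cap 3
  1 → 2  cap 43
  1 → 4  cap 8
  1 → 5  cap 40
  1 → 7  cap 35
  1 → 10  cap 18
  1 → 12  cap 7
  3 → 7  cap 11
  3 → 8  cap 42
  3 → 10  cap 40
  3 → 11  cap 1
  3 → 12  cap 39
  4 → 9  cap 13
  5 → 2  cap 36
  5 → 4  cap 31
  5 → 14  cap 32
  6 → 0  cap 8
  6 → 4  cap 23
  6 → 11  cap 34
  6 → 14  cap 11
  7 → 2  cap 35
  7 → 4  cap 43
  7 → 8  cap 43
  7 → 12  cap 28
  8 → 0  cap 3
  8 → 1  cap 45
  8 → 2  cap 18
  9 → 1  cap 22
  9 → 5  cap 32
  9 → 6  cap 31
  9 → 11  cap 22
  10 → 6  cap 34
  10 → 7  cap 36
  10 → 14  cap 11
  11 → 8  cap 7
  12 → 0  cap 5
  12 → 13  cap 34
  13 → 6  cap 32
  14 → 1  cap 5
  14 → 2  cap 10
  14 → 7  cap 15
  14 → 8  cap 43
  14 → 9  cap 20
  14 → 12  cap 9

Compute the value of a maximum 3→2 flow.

augment #1: 3→7→2 bottleneck 11, total now 11
augment #2: 3→8→2 bottleneck 18, total now 29
augment #3: 3→8→1→2 bottleneck 24, total now 53
augment #4: 3→10→7→2 bottleneck 24, total now 77
augment #5: 3→10→14→2 bottleneck 10, total now 87
augment #6: 3→10→14→1→2 bottleneck 1, total now 88
augment #7: 3→11→8→1→2 bottleneck 1, total now 89
augment #8: 3→10→6→14→1→2 bottleneck 4, total now 93
augment #9: 3→10→7→8→1→2 bottleneck 1, total now 94
augment #10: 3→12→0→9→1→2 bottleneck 5, total now 99
augment #11: 3→12→13→6→0→9→1→2 bottleneck 7, total now 106
augment #12: 3→12→13→6→0→9→5→2 bottleneck 1, total now 107
augment #13: 3→12→13→6→4→9→5→2 bottleneck 13, total now 120
augment #14: 3→12→13→6→14→9→5→2 bottleneck 7, total now 127
augment #15: 3→12→13→6→11→8→1→5→2 bottleneck 4, total now 131

Maximum flow value: 131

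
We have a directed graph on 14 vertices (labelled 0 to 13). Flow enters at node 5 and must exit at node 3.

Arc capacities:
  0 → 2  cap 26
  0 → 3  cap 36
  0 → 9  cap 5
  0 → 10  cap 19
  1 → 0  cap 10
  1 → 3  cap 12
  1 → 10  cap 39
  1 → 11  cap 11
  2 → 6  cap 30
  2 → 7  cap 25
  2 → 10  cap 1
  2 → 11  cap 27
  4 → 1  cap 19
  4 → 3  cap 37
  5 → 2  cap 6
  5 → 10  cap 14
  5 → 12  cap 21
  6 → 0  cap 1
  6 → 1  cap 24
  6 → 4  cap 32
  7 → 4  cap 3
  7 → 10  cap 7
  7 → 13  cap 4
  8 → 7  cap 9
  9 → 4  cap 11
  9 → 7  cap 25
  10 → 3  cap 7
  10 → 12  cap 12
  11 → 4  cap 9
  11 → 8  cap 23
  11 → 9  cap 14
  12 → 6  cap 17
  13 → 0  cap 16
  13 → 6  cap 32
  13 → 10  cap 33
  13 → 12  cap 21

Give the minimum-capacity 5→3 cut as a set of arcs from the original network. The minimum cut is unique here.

augment #1: 5→10→3 push 7
augment #2: 5→2→6→0→3 push 1
augment #3: 5→2→6→1→3 push 5
augment #4: 5→12→6→1→3 push 7
augment #5: 5→12→6→4→3 push 10
max flow = 30; residual-reachable set from 5 gives S-side
cut edges (S→T): {(5,2), (10,3), (12,6)} total cap 30

Min-cut arcs: {(5,2), (10,3), (12,6)} (total capacity 30)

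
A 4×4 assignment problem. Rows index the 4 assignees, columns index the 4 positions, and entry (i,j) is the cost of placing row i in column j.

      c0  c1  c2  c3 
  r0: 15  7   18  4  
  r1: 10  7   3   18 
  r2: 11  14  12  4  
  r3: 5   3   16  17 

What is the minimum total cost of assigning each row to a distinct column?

Minimum assignment cost: 19

optimal assignment: row0→col1 (cost 7), row1→col2 (cost 3), row2→col3 (cost 4), row3→col0 (cost 5)
total = 7 + 3 + 4 + 5 = 19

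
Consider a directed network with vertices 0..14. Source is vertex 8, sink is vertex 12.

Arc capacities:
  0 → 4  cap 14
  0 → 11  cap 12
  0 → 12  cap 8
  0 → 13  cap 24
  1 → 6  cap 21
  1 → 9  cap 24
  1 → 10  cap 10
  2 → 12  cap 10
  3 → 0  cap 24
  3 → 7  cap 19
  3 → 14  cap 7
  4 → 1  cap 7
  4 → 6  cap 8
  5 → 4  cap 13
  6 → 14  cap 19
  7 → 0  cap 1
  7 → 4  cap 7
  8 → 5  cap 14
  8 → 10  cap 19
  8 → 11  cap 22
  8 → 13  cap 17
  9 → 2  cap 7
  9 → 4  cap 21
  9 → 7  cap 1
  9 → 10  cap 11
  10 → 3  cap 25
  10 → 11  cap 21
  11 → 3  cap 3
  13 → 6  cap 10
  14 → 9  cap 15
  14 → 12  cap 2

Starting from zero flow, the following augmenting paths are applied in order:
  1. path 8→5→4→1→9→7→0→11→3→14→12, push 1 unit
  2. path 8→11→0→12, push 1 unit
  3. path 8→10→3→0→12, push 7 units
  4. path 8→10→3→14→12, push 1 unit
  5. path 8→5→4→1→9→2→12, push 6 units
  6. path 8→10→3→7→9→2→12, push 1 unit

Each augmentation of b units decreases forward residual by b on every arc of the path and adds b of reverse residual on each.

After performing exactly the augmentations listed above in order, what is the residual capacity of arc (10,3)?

Residual capacity of (10,3): 16

after path 1 (8→5→4→1→9→7→0→11→3→14→12, push 1): res(10,3)=25
after path 2 (8→11→0→12, push 1): res(10,3)=25
after path 3 (8→10→3→0→12, push 7): res(10,3)=18
after path 4 (8→10→3→14→12, push 1): res(10,3)=17
after path 5 (8→5→4→1→9→2→12, push 6): res(10,3)=17
after path 6 (8→10→3→7→9→2→12, push 1): res(10,3)=16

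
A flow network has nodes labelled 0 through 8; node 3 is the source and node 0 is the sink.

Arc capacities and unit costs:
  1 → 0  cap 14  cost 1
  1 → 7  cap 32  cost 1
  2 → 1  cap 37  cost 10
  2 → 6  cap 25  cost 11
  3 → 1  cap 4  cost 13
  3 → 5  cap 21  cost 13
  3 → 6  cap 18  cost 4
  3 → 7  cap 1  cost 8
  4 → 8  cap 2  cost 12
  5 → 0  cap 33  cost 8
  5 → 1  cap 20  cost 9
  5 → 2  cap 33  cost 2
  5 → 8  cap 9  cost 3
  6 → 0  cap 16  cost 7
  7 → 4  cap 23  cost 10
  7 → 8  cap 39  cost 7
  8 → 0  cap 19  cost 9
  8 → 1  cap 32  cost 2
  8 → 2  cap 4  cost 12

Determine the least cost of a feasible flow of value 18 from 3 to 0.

Minimum cost for 18 units: 204

shortest-cost path #1: 3→6→0 push 16 @ unit cost 11 (adds 176)
shortest-cost path #2: 3→1→0 push 2 @ unit cost 14 (adds 28)
total cost = 204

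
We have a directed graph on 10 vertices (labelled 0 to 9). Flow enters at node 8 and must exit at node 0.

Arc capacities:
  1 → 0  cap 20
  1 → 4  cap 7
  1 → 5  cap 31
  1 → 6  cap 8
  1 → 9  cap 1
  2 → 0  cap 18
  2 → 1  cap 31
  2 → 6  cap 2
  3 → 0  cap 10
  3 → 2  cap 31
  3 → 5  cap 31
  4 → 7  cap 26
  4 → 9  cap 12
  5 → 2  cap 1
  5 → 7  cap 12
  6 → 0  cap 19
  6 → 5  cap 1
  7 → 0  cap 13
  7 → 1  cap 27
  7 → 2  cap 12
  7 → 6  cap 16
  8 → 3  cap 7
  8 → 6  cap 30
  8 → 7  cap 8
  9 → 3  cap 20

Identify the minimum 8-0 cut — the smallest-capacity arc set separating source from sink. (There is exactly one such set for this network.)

Min-cut arcs: {(6,0), (6,5), (8,3), (8,7)} (total capacity 35)

augment #1: 8→3→0 push 7
augment #2: 8→6→0 push 19
augment #3: 8→7→0 push 8
augment #4: 8→6→5→2→0 push 1
max flow = 35; residual-reachable set from 8 gives S-side
cut edges (S→T): {(6,0), (6,5), (8,3), (8,7)} total cap 35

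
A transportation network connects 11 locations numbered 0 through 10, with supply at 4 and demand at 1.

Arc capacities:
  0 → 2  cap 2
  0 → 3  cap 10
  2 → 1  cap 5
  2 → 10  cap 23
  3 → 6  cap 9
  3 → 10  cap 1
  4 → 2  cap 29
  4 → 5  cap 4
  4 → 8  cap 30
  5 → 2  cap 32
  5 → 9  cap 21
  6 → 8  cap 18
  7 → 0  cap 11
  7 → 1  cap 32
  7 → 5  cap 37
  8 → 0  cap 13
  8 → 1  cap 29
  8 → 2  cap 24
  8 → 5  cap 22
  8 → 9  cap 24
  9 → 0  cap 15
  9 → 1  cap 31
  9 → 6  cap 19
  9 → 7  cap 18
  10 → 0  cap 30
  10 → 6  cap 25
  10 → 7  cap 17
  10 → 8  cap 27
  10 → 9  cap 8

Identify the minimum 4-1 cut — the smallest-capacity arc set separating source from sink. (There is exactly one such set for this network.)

Min-cut arcs: {(2,1), (2,10), (4,5), (4,8)} (total capacity 62)

augment #1: 4→2→1 push 5
augment #2: 4→8→1 push 29
augment #3: 4→5→9→1 push 4
augment #4: 4→8→9→1 push 1
augment #5: 4→2→10→7→1 push 17
augment #6: 4→2→10→9→1 push 6
max flow = 62; residual-reachable set from 4 gives S-side
cut edges (S→T): {(2,1), (2,10), (4,5), (4,8)} total cap 62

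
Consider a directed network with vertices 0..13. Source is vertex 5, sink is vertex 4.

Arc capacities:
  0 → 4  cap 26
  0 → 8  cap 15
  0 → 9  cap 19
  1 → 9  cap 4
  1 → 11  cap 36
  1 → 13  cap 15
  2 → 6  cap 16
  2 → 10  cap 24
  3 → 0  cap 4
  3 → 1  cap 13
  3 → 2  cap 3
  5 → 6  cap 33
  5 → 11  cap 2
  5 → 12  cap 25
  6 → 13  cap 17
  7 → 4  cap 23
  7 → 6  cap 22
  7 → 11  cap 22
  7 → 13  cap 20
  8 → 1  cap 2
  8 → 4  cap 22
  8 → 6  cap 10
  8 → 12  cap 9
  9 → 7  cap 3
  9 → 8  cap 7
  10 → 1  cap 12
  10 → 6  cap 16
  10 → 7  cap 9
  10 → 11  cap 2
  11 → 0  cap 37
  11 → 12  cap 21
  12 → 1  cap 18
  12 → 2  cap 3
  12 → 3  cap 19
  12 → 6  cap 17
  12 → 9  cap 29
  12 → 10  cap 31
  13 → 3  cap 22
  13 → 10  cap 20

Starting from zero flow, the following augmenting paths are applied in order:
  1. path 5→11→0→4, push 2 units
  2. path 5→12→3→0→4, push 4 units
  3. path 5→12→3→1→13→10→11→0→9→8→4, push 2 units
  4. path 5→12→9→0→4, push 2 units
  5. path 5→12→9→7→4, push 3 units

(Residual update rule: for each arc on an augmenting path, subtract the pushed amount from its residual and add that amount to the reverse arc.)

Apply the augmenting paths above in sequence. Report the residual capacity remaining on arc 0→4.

Residual capacity of (0,4): 18

after path 1 (5→11→0→4, push 2): res(0,4)=24
after path 2 (5→12→3→0→4, push 4): res(0,4)=20
after path 3 (5→12→3→1→13→10→11→0→9→8→4, push 2): res(0,4)=20
after path 4 (5→12→9→0→4, push 2): res(0,4)=18
after path 5 (5→12→9→7→4, push 3): res(0,4)=18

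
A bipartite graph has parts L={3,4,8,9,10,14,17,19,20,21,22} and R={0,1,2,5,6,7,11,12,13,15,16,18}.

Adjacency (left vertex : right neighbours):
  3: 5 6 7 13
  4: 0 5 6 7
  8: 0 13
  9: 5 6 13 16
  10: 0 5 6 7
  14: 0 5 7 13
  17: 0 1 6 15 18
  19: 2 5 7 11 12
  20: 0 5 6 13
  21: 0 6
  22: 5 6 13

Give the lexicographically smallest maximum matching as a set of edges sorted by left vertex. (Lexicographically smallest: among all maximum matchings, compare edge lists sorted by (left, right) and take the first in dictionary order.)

Lex-smallest maximum matching: {(3,5), (4,0), (8,13), (9,16), (10,6), (14,7), (17,1), (19,2)}

|M| = 8 (so the lex-smallest maximum matching has 8 edges)
process left vertices in ascending order; for each, take the smallest-labelled available neighbour that still permits 8 edges overall, or leave it unmatched if none does
lex-smallest matching: {3-5, 4-0, 8-13, 9-16, 10-6, 14-7, 17-1, 19-2}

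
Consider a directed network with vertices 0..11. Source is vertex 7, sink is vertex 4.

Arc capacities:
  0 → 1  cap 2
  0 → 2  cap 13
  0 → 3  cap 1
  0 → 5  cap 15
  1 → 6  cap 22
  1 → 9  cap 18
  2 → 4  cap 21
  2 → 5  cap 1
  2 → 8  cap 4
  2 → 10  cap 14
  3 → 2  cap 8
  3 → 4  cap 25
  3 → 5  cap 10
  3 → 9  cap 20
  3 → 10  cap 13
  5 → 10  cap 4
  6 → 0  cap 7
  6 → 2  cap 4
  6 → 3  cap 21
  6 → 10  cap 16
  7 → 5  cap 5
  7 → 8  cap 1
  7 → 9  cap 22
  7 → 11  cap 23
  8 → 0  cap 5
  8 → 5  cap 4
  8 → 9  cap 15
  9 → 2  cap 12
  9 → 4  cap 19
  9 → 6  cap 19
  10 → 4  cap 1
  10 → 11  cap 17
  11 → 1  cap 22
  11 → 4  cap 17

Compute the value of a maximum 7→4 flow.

Maximum flow value: 50

augment #1: 7→9→4 bottleneck 19, total now 19
augment #2: 7→11→4 bottleneck 17, total now 36
augment #3: 7→5→10→4 bottleneck 1, total now 37
augment #4: 7→9→2→4 bottleneck 3, total now 40
augment #5: 7→8→0→2→4 bottleneck 1, total now 41
augment #6: 7→11→1→6→2→4 bottleneck 4, total now 45
augment #7: 7→11→1→6→3→4 bottleneck 2, total now 47
augment #8: 7→5→10→11→1→6→3→4 bottleneck 3, total now 50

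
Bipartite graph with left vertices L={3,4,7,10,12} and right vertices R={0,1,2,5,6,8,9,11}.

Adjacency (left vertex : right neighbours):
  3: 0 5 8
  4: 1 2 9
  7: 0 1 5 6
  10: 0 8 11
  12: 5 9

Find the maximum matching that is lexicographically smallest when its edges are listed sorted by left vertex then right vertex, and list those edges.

|M| = 5 (so the lex-smallest maximum matching has 5 edges)
process left vertices in ascending order; for each, take the smallest-labelled available neighbour that still permits 5 edges overall, or leave it unmatched if none does
lex-smallest matching: {3-0, 4-1, 7-5, 10-8, 12-9}

Lex-smallest maximum matching: {(3,0), (4,1), (7,5), (10,8), (12,9)}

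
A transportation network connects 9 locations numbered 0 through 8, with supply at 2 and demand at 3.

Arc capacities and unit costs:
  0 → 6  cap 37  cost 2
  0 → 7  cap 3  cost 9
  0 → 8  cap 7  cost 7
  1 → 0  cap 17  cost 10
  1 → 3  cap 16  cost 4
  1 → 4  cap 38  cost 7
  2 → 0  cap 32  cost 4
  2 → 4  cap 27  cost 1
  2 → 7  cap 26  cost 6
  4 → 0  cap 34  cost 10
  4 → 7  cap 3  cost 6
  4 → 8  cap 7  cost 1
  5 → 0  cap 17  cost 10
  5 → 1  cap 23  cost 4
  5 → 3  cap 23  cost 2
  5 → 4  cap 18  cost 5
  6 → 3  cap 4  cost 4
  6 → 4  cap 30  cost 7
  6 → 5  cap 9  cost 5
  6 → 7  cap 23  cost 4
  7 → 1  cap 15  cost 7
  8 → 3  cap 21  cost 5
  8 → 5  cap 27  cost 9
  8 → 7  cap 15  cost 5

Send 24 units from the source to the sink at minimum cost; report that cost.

Minimum cost for 24 units: 270

shortest-cost path #1: 2→4→8→3 push 7 @ unit cost 7 (adds 49)
shortest-cost path #2: 2→0→6→3 push 4 @ unit cost 10 (adds 40)
shortest-cost path #3: 2→0→6→5→3 push 9 @ unit cost 13 (adds 117)
shortest-cost path #4: 2→0→8→3 push 4 @ unit cost 16 (adds 64)
total cost = 270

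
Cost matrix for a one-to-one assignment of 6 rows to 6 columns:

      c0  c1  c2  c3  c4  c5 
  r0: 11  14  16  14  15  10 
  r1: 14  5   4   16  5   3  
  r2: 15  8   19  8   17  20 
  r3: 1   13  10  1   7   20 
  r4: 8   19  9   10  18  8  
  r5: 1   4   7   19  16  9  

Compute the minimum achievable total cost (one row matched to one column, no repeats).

Minimum assignment cost: 34

optimal assignment: row0→col5 (cost 10), row1→col4 (cost 5), row2→col1 (cost 8), row3→col3 (cost 1), row4→col2 (cost 9), row5→col0 (cost 1)
total = 10 + 5 + 8 + 1 + 9 + 1 = 34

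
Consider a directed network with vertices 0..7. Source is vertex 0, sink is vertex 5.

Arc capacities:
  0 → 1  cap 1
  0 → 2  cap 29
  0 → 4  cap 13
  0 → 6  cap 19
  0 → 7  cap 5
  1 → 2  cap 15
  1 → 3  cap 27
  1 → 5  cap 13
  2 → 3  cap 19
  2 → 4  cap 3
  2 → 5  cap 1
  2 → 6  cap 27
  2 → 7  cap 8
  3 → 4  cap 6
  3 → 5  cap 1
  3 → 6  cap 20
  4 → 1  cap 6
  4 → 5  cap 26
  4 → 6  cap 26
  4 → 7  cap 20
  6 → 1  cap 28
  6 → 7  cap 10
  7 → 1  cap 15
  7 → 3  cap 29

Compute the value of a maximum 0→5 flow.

augment #1: 0→1→5 bottleneck 1, total now 1
augment #2: 0→2→5 bottleneck 1, total now 2
augment #3: 0→4→5 bottleneck 13, total now 15
augment #4: 0→2→3→5 bottleneck 1, total now 16
augment #5: 0→2→4→5 bottleneck 3, total now 19
augment #6: 0→6→1→5 bottleneck 12, total now 31
augment #7: 0→2→3→4→5 bottleneck 6, total now 37

Maximum flow value: 37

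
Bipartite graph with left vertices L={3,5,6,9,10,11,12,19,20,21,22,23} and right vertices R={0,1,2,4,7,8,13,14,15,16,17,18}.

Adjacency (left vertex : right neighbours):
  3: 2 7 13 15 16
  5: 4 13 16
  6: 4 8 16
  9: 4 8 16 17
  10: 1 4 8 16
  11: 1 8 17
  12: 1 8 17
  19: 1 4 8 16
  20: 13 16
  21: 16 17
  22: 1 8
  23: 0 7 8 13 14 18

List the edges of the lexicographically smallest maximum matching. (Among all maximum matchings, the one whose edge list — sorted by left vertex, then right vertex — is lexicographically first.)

|M| = 8 (so the lex-smallest maximum matching has 8 edges)
process left vertices in ascending order; for each, take the smallest-labelled available neighbour that still permits 8 edges overall, or leave it unmatched if none does
lex-smallest matching: {3-2, 5-4, 6-8, 9-16, 10-1, 11-17, 20-13, 23-0}

Lex-smallest maximum matching: {(3,2), (5,4), (6,8), (9,16), (10,1), (11,17), (20,13), (23,0)}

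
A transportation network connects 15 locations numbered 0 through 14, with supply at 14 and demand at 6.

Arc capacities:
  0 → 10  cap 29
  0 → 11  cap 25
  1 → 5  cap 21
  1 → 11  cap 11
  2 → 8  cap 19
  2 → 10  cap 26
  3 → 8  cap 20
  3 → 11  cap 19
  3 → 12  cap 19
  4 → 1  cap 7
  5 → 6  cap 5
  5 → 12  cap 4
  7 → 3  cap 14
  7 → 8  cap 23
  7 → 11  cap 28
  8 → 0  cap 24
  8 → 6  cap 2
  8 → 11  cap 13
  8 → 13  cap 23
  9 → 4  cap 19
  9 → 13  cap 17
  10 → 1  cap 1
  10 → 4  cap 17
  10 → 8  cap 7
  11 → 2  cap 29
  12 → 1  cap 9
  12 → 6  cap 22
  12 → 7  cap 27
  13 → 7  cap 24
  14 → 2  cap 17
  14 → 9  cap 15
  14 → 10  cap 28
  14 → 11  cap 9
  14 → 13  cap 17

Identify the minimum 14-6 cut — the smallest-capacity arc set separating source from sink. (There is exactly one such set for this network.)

Min-cut arcs: {(4,1), (7,3), (8,6), (10,1)} (total capacity 24)

augment #1: 14→2→8→6 push 2
augment #2: 14→10→1→5→6 push 1
augment #3: 14→9→4→1→5→6 push 4
augment #4: 14→13→7→3→12→6 push 14
augment #5: 14→9→4→1→5→12→6 push 3
max flow = 24; residual-reachable set from 14 gives S-side
cut edges (S→T): {(4,1), (7,3), (8,6), (10,1)} total cap 24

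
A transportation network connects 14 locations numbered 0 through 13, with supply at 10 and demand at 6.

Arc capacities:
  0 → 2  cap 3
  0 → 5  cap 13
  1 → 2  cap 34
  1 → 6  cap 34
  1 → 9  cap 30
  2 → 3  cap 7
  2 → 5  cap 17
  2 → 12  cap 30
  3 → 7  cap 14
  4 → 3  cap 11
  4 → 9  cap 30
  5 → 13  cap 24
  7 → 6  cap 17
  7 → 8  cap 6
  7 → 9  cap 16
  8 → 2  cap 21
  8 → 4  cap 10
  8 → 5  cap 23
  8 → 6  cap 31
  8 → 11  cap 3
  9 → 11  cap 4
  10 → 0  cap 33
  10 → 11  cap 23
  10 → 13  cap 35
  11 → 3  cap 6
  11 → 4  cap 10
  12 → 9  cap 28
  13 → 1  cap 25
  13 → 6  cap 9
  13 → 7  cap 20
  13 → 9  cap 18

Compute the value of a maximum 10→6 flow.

Maximum flow value: 57

augment #1: 10→13→6 bottleneck 9, total now 9
augment #2: 10→13→1→6 bottleneck 25, total now 34
augment #3: 10→13→7→6 bottleneck 1, total now 35
augment #4: 10→11→3→7→6 bottleneck 6, total now 41
augment #5: 10→0→2→3→7→6 bottleneck 3, total now 44
augment #6: 10→0→5→13→7→6 bottleneck 7, total now 51
augment #7: 10→0→5→13→7→8→6 bottleneck 6, total now 57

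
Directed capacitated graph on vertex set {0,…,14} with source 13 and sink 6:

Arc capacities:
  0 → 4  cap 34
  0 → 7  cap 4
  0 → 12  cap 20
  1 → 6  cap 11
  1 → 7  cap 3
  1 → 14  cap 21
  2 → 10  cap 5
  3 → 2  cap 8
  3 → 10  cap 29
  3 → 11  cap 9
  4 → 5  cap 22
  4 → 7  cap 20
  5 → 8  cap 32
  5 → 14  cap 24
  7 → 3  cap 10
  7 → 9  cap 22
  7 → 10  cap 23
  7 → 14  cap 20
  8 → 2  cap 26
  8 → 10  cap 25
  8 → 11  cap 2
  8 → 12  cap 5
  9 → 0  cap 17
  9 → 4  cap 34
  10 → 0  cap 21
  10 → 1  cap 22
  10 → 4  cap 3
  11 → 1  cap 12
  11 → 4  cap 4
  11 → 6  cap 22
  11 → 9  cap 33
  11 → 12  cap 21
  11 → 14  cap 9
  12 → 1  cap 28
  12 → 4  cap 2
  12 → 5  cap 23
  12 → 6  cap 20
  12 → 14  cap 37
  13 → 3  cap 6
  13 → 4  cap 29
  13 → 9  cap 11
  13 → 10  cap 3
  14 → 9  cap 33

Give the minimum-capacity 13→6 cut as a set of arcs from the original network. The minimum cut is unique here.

Min-cut arcs: {(1,6), (3,11), (8,11), (12,6)} (total capacity 42)

augment #1: 13→3→11→6 push 6
augment #2: 13→10→1→6 push 3
augment #3: 13→9→0→12→6 push 11
augment #4: 13→4→5→8→11→6 push 2
augment #5: 13→4→5→8→12→6 push 5
augment #6: 13→4→7→3→11→6 push 3
augment #7: 13→4→7→10→1→6 push 8
augment #8: 13→4→7→9→0→12→6 push 4
max flow = 42; residual-reachable set from 13 gives S-side
cut edges (S→T): {(1,6), (3,11), (8,11), (12,6)} total cap 42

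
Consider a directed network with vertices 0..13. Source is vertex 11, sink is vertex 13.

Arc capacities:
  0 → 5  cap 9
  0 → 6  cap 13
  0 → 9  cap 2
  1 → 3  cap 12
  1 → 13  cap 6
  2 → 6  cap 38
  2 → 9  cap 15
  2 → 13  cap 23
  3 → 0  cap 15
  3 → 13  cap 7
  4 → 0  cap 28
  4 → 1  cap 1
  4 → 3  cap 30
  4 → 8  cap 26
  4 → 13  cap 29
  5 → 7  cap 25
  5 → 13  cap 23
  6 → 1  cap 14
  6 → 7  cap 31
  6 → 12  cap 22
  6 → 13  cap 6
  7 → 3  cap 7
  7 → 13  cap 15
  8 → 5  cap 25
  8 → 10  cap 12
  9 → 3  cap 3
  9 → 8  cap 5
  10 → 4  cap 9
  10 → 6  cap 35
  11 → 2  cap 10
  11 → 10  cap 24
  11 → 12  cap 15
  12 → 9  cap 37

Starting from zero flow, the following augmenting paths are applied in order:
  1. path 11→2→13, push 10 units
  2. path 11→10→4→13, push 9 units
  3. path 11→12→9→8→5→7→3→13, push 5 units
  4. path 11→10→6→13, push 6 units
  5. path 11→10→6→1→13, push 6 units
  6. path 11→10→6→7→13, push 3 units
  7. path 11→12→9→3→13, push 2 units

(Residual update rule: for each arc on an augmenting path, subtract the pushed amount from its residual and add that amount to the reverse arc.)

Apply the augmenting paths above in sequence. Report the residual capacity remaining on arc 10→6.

Residual capacity of (10,6): 20

after path 1 (11→2→13, push 10): res(10,6)=35
after path 2 (11→10→4→13, push 9): res(10,6)=35
after path 3 (11→12→9→8→5→7→3→13, push 5): res(10,6)=35
after path 4 (11→10→6→13, push 6): res(10,6)=29
after path 5 (11→10→6→1→13, push 6): res(10,6)=23
after path 6 (11→10→6→7→13, push 3): res(10,6)=20
after path 7 (11→12→9→3→13, push 2): res(10,6)=20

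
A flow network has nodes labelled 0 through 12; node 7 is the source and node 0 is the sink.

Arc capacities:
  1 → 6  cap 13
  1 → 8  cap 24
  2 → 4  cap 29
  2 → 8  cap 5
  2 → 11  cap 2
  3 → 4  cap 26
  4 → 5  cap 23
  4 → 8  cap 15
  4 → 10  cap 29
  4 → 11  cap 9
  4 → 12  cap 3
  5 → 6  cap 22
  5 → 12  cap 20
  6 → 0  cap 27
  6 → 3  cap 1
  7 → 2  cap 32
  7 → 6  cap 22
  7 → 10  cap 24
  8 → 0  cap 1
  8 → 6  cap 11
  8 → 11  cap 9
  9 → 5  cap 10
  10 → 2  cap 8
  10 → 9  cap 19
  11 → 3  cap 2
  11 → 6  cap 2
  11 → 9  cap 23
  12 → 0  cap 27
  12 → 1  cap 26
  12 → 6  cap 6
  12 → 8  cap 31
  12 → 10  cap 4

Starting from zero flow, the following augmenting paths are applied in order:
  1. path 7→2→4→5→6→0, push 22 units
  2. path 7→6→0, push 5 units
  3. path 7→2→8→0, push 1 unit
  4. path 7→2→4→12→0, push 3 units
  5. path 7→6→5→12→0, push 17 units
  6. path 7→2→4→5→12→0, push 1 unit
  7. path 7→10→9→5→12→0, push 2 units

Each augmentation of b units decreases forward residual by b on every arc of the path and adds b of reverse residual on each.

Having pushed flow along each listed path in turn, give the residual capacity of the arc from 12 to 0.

Residual capacity of (12,0): 4

after path 1 (7→2→4→5→6→0, push 22): res(12,0)=27
after path 2 (7→6→0, push 5): res(12,0)=27
after path 3 (7→2→8→0, push 1): res(12,0)=27
after path 4 (7→2→4→12→0, push 3): res(12,0)=24
after path 5 (7→6→5→12→0, push 17): res(12,0)=7
after path 6 (7→2→4→5→12→0, push 1): res(12,0)=6
after path 7 (7→10→9→5→12→0, push 2): res(12,0)=4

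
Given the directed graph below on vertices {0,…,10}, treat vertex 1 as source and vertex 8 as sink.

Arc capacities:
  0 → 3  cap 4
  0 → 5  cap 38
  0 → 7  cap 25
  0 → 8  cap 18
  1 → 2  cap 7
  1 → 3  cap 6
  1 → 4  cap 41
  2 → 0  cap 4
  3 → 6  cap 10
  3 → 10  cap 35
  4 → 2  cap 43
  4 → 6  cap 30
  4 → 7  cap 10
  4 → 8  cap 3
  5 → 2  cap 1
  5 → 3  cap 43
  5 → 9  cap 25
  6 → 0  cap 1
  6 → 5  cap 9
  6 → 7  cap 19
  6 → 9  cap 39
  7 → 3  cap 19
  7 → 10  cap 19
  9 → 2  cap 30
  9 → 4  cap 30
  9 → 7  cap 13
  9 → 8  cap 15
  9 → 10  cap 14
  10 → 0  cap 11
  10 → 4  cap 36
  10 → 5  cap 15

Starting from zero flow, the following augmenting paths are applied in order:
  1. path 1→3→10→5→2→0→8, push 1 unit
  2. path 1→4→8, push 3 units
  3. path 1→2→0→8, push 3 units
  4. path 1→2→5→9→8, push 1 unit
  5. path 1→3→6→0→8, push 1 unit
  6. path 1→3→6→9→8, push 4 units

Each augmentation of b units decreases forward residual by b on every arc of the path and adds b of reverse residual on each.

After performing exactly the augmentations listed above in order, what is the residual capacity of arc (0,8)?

after path 1 (1→3→10→5→2→0→8, push 1): res(0,8)=17
after path 2 (1→4→8, push 3): res(0,8)=17
after path 3 (1→2→0→8, push 3): res(0,8)=14
after path 4 (1→2→5→9→8, push 1): res(0,8)=14
after path 5 (1→3→6→0→8, push 1): res(0,8)=13
after path 6 (1→3→6→9→8, push 4): res(0,8)=13

Residual capacity of (0,8): 13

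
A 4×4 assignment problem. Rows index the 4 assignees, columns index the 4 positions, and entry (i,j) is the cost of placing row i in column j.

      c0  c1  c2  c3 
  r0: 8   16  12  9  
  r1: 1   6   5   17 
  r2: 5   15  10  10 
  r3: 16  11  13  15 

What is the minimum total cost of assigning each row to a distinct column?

optimal assignment: row0→col3 (cost 9), row1→col2 (cost 5), row2→col0 (cost 5), row3→col1 (cost 11)
total = 9 + 5 + 5 + 11 = 30

Minimum assignment cost: 30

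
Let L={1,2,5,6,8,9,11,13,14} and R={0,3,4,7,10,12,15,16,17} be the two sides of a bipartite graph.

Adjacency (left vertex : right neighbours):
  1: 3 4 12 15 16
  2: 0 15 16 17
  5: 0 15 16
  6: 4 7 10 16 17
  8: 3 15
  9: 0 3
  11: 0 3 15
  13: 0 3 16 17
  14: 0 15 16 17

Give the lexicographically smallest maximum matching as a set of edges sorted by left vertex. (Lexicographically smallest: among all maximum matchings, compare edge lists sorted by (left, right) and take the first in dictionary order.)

|M| = 7 (so the lex-smallest maximum matching has 7 edges)
process left vertices in ascending order; for each, take the smallest-labelled available neighbour that still permits 7 edges overall, or leave it unmatched if none does
lex-smallest matching: {1-4, 2-0, 5-15, 6-7, 8-3, 13-16, 14-17}

Lex-smallest maximum matching: {(1,4), (2,0), (5,15), (6,7), (8,3), (13,16), (14,17)}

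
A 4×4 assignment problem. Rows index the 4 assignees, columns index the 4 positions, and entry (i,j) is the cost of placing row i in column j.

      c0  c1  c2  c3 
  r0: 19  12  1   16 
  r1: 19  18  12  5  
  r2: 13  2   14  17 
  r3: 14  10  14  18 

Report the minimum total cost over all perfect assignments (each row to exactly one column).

Minimum assignment cost: 22

optimal assignment: row0→col2 (cost 1), row1→col3 (cost 5), row2→col1 (cost 2), row3→col0 (cost 14)
total = 1 + 5 + 2 + 14 = 22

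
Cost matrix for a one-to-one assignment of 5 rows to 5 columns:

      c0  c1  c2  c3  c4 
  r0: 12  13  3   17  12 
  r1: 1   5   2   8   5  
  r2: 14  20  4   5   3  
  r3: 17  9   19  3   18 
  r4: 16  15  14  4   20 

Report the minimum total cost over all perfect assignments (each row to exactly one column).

optimal assignment: row0→col2 (cost 3), row1→col0 (cost 1), row2→col4 (cost 3), row3→col1 (cost 9), row4→col3 (cost 4)
total = 3 + 1 + 3 + 9 + 4 = 20

Minimum assignment cost: 20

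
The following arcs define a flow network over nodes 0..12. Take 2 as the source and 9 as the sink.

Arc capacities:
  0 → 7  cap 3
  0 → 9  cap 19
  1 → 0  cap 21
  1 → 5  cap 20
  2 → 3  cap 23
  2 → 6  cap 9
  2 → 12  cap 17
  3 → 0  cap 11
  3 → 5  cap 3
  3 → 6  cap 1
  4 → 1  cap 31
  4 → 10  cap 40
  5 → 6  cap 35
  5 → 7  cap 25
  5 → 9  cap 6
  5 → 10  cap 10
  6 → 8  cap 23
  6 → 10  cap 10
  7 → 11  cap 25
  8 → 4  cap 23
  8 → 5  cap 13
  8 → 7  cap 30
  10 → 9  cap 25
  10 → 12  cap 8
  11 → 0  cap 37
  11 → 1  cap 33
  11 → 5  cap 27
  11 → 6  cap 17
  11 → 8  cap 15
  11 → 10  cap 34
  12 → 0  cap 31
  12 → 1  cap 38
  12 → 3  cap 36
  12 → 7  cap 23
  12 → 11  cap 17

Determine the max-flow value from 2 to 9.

augment #1: 2→3→0→9 bottleneck 11, total now 11
augment #2: 2→3→5→9 bottleneck 3, total now 14
augment #3: 2→6→10→9 bottleneck 9, total now 23
augment #4: 2→12→0→9 bottleneck 8, total now 31
augment #5: 2→3→6→10→9 bottleneck 1, total now 32
augment #6: 2→12→1→5→9 bottleneck 3, total now 35
augment #7: 2→12→11→10→9 bottleneck 6, total now 41

Maximum flow value: 41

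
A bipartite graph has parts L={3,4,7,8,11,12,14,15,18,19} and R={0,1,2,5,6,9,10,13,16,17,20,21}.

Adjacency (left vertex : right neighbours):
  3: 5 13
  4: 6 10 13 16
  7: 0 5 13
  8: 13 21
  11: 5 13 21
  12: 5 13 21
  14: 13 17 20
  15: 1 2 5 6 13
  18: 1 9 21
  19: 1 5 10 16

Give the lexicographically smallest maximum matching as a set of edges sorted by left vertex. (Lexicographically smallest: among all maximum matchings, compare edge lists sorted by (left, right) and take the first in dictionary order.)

Lex-smallest maximum matching: {(3,5), (4,6), (7,0), (8,13), (11,21), (14,17), (15,1), (18,9), (19,10)}

|M| = 9 (so the lex-smallest maximum matching has 9 edges)
process left vertices in ascending order; for each, take the smallest-labelled available neighbour that still permits 9 edges overall, or leave it unmatched if none does
lex-smallest matching: {3-5, 4-6, 7-0, 8-13, 11-21, 14-17, 15-1, 18-9, 19-10}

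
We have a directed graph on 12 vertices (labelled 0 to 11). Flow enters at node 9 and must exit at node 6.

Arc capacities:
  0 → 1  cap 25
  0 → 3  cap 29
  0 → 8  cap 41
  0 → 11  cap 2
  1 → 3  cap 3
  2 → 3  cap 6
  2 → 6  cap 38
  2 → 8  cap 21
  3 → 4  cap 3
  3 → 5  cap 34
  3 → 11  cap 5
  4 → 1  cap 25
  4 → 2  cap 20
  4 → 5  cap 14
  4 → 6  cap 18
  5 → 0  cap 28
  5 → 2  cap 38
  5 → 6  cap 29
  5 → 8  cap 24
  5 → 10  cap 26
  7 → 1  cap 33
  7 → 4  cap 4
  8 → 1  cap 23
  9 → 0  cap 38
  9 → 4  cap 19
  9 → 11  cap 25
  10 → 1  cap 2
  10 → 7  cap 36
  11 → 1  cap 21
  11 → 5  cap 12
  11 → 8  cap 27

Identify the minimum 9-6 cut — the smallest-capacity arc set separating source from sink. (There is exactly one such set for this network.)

augment #1: 9→4→6 push 18
augment #2: 9→4→2→6 push 1
augment #3: 9→11→5→6 push 12
augment #4: 9→0→3→5→6 push 17
augment #5: 9→0→3→4→2→6 push 3
augment #6: 9→0→3→5→2→6 push 9
augment #7: 9→0→1→3→5→2→6 push 3
max flow = 63; residual-reachable set from 9 gives S-side
cut edges (S→T): {(0,3), (1,3), (9,4), (11,5)} total cap 63

Min-cut arcs: {(0,3), (1,3), (9,4), (11,5)} (total capacity 63)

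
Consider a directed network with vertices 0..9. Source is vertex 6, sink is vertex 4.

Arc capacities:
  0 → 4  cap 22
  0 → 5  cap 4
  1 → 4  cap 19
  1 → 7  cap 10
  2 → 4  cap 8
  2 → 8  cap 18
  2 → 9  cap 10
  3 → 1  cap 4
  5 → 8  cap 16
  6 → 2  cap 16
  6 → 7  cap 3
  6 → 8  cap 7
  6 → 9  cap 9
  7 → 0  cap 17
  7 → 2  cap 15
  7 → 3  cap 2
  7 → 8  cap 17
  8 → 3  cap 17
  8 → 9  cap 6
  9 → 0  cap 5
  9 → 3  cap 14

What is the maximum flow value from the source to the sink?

augment #1: 6→2→4 bottleneck 8, total now 8
augment #2: 6→7→0→4 bottleneck 3, total now 11
augment #3: 6→9→0→4 bottleneck 5, total now 16
augment #4: 6→8→3→1→4 bottleneck 4, total now 20

Maximum flow value: 20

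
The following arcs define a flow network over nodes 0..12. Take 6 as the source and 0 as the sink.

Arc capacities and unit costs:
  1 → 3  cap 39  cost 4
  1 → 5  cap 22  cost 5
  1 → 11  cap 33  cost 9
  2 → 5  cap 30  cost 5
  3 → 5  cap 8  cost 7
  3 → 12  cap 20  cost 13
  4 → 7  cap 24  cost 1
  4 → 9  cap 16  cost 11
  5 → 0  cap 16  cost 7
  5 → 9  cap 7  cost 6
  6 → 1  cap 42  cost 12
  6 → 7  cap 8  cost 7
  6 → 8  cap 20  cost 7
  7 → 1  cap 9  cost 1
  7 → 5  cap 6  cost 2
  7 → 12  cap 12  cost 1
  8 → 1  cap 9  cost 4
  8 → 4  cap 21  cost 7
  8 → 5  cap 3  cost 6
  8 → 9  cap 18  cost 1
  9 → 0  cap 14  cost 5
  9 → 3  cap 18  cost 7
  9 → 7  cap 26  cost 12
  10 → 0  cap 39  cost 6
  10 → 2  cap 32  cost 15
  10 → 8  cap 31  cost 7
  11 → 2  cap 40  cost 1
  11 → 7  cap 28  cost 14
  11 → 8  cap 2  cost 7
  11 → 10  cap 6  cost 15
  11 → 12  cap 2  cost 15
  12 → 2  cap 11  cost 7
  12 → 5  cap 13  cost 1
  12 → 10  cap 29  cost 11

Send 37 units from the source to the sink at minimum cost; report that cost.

Minimum cost for 37 units: 718

shortest-cost path #1: 6→8→9→0 push 14 @ unit cost 13 (adds 182)
shortest-cost path #2: 6→7→5→0 push 6 @ unit cost 16 (adds 96)
shortest-cost path #3: 6→7→12→5→0 push 2 @ unit cost 16 (adds 32)
shortest-cost path #4: 6→8→5→0 push 3 @ unit cost 20 (adds 60)
shortest-cost path #5: 6→8→1→5→0 push 3 @ unit cost 23 (adds 69)
shortest-cost path #6: 6→1→5→0 push 2 @ unit cost 24 (adds 48)
shortest-cost path #7: 6→1→5→12→10→0 push 2 @ unit cost 33 (adds 66)
shortest-cost path #8: 6→1→5→7→12→10→0 push 5 @ unit cost 33 (adds 165)
total cost = 718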